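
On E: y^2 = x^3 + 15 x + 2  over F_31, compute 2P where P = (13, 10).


Doubling: s = (3 x1^2 + a) / (2 y1)
s = (3*13^2 + 15) / (2*10) mod 31 = 23
x3 = s^2 - 2 x1 mod 31 = 23^2 - 2*13 = 7
y3 = s (x1 - x3) - y1 mod 31 = 23 * (13 - 7) - 10 = 4

2P = (7, 4)


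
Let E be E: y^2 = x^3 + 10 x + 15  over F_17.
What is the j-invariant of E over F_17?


Delta = -16(4 a^3 + 27 b^2) mod 17 = 11
-1728 * (4 a)^3 = -1728 * (4*10)^3 mod 17 = 4
j = 4 * 11^(-1) mod 17 = 5

j = 5 (mod 17)


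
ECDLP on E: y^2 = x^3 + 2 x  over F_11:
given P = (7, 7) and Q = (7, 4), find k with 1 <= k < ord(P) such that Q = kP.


Enumerate multiples of P until we hit Q = (7, 4):
  1P = (7, 7)
  2P = (1, 5)
  3P = (8, 0)
  4P = (1, 6)
  5P = (7, 4)
Match found at i = 5.

k = 5


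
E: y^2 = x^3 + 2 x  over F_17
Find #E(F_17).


For each x in F_17, count y with y^2 = x^3 + 2 x + 0 mod 17:
  x = 0: RHS = 0, y in [0]  -> 1 point(s)
  x = 3: RHS = 16, y in [4, 13]  -> 2 point(s)
  x = 4: RHS = 4, y in [2, 15]  -> 2 point(s)
  x = 5: RHS = 16, y in [4, 13]  -> 2 point(s)
  x = 7: RHS = 0, y in [0]  -> 1 point(s)
  x = 8: RHS = 1, y in [1, 16]  -> 2 point(s)
  x = 9: RHS = 16, y in [4, 13]  -> 2 point(s)
  x = 10: RHS = 0, y in [0]  -> 1 point(s)
  x = 12: RHS = 1, y in [1, 16]  -> 2 point(s)
  x = 13: RHS = 13, y in [8, 9]  -> 2 point(s)
  x = 14: RHS = 1, y in [1, 16]  -> 2 point(s)
Affine points: 19. Add the point at infinity: total = 20.

#E(F_17) = 20


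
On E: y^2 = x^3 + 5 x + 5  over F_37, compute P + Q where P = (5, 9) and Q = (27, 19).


P != Q, so use the chord formula.
s = (y2 - y1) / (x2 - x1) = (10) / (22) mod 37 = 24
x3 = s^2 - x1 - x2 mod 37 = 24^2 - 5 - 27 = 26
y3 = s (x1 - x3) - y1 mod 37 = 24 * (5 - 26) - 9 = 5

P + Q = (26, 5)


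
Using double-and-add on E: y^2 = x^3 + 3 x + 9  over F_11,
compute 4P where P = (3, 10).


k = 4 = 100_2 (binary, LSB first: 001)
Double-and-add from P = (3, 10):
  bit 0 = 0: acc unchanged = O
  bit 1 = 0: acc unchanged = O
  bit 2 = 1: acc = O + (6, 1) = (6, 1)

4P = (6, 1)


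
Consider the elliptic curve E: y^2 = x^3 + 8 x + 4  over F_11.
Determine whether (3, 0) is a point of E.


Check whether y^2 = x^3 + 8 x + 4 (mod 11) for (x, y) = (3, 0).
LHS: y^2 = 0^2 mod 11 = 0
RHS: x^3 + 8 x + 4 = 3^3 + 8*3 + 4 mod 11 = 0
LHS = RHS

Yes, on the curve


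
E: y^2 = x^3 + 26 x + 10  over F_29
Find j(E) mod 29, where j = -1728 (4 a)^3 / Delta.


Delta = -16(4 a^3 + 27 b^2) mod 29 = 27
-1728 * (4 a)^3 = -1728 * (4*26)^3 mod 29 = 28
j = 28 * 27^(-1) mod 29 = 15

j = 15 (mod 29)


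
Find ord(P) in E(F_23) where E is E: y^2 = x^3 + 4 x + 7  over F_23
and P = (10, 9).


Compute successive multiples of P until we hit O:
  1P = (10, 9)
  2P = (4, 8)
  3P = (2, 0)
  4P = (4, 15)
  5P = (10, 14)
  6P = O

ord(P) = 6


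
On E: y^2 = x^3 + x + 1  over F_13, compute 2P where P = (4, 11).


k = 2 = 10_2 (binary, LSB first: 01)
Double-and-add from P = (4, 11):
  bit 0 = 0: acc unchanged = O
  bit 1 = 1: acc = O + (8, 12) = (8, 12)

2P = (8, 12)


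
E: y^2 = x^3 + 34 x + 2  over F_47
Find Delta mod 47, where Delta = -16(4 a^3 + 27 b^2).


4 a^3 + 27 b^2 = 4*34^3 + 27*2^2 = 157216 + 108 = 157324
Delta = -16 * (157324) = -2517184
Delta mod 47 = 42

Delta = 42 (mod 47)


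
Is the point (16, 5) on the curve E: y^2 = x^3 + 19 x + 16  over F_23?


Check whether y^2 = x^3 + 19 x + 16 (mod 23) for (x, y) = (16, 5).
LHS: y^2 = 5^2 mod 23 = 2
RHS: x^3 + 19 x + 16 = 16^3 + 19*16 + 16 mod 23 = 0
LHS != RHS

No, not on the curve


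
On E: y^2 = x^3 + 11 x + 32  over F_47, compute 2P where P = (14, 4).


Doubling: s = (3 x1^2 + a) / (2 y1)
s = (3*14^2 + 11) / (2*4) mod 47 = 22
x3 = s^2 - 2 x1 mod 47 = 22^2 - 2*14 = 33
y3 = s (x1 - x3) - y1 mod 47 = 22 * (14 - 33) - 4 = 1

2P = (33, 1)


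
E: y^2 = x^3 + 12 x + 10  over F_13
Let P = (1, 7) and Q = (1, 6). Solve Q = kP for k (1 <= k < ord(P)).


Enumerate multiples of P until we hit Q = (1, 6):
  1P = (1, 7)
  2P = (2, 4)
  3P = (6, 8)
  4P = (5, 0)
  5P = (6, 5)
  6P = (2, 9)
  7P = (1, 6)
Match found at i = 7.

k = 7


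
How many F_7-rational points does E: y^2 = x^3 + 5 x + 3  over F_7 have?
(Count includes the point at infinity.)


For each x in F_7, count y with y^2 = x^3 + 5 x + 3 mod 7:
  x = 1: RHS = 2, y in [3, 4]  -> 2 point(s)
  x = 2: RHS = 0, y in [0]  -> 1 point(s)
  x = 6: RHS = 4, y in [2, 5]  -> 2 point(s)
Affine points: 5. Add the point at infinity: total = 6.

#E(F_7) = 6


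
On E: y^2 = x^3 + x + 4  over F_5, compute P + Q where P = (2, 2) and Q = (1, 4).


P != Q, so use the chord formula.
s = (y2 - y1) / (x2 - x1) = (2) / (4) mod 5 = 3
x3 = s^2 - x1 - x2 mod 5 = 3^2 - 2 - 1 = 1
y3 = s (x1 - x3) - y1 mod 5 = 3 * (2 - 1) - 2 = 1

P + Q = (1, 1)


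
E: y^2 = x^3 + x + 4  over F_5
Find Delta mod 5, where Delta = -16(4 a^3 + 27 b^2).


4 a^3 + 27 b^2 = 4*1^3 + 27*4^2 = 4 + 432 = 436
Delta = -16 * (436) = -6976
Delta mod 5 = 4

Delta = 4 (mod 5)


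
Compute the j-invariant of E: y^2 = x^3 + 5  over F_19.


Delta = -16(4 a^3 + 27 b^2) mod 19 = 11
-1728 * (4 a)^3 = -1728 * (4*0)^3 mod 19 = 0
j = 0 * 11^(-1) mod 19 = 0

j = 0 (mod 19)


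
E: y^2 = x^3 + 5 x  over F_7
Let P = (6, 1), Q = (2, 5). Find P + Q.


P != Q, so use the chord formula.
s = (y2 - y1) / (x2 - x1) = (4) / (3) mod 7 = 6
x3 = s^2 - x1 - x2 mod 7 = 6^2 - 6 - 2 = 0
y3 = s (x1 - x3) - y1 mod 7 = 6 * (6 - 0) - 1 = 0

P + Q = (0, 0)


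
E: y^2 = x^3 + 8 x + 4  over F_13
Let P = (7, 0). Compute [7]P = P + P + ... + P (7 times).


k = 7 = 111_2 (binary, LSB first: 111)
Double-and-add from P = (7, 0):
  bit 0 = 1: acc = O + (7, 0) = (7, 0)
  bit 1 = 1: acc = (7, 0) + O = (7, 0)
  bit 2 = 1: acc = (7, 0) + O = (7, 0)

7P = (7, 0)


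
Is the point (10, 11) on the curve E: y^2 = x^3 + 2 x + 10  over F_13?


Check whether y^2 = x^3 + 2 x + 10 (mod 13) for (x, y) = (10, 11).
LHS: y^2 = 11^2 mod 13 = 4
RHS: x^3 + 2 x + 10 = 10^3 + 2*10 + 10 mod 13 = 3
LHS != RHS

No, not on the curve


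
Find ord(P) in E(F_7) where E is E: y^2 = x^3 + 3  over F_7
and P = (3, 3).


Compute successive multiples of P until we hit O:
  1P = (3, 3)
  2P = (2, 5)
  3P = (6, 3)
  4P = (5, 4)
  5P = (1, 5)
  6P = (4, 5)
  7P = (4, 2)
  8P = (1, 2)
  ... (continuing to 13P)
  13P = O

ord(P) = 13


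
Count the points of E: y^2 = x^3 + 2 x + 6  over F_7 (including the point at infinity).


For each x in F_7, count y with y^2 = x^3 + 2 x + 6 mod 7:
  x = 1: RHS = 2, y in [3, 4]  -> 2 point(s)
  x = 2: RHS = 4, y in [2, 5]  -> 2 point(s)
  x = 3: RHS = 4, y in [2, 5]  -> 2 point(s)
  x = 4: RHS = 1, y in [1, 6]  -> 2 point(s)
  x = 5: RHS = 1, y in [1, 6]  -> 2 point(s)
Affine points: 10. Add the point at infinity: total = 11.

#E(F_7) = 11


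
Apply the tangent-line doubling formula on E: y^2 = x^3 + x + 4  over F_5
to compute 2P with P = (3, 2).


Doubling: s = (3 x1^2 + a) / (2 y1)
s = (3*3^2 + 1) / (2*2) mod 5 = 2
x3 = s^2 - 2 x1 mod 5 = 2^2 - 2*3 = 3
y3 = s (x1 - x3) - y1 mod 5 = 2 * (3 - 3) - 2 = 3

2P = (3, 3)


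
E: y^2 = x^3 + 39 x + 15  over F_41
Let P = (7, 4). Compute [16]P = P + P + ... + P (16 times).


k = 16 = 10000_2 (binary, LSB first: 00001)
Double-and-add from P = (7, 4):
  bit 0 = 0: acc unchanged = O
  bit 1 = 0: acc unchanged = O
  bit 2 = 0: acc unchanged = O
  bit 3 = 0: acc unchanged = O
  bit 4 = 1: acc = O + (32, 1) = (32, 1)

16P = (32, 1)


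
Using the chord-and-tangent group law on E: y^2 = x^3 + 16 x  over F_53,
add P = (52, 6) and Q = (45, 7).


P != Q, so use the chord formula.
s = (y2 - y1) / (x2 - x1) = (1) / (46) mod 53 = 15
x3 = s^2 - x1 - x2 mod 53 = 15^2 - 52 - 45 = 22
y3 = s (x1 - x3) - y1 mod 53 = 15 * (52 - 22) - 6 = 20

P + Q = (22, 20)


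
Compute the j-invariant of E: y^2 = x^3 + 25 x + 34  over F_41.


Delta = -16(4 a^3 + 27 b^2) mod 41 = 19
-1728 * (4 a)^3 = -1728 * (4*25)^3 mod 41 = 22
j = 22 * 19^(-1) mod 41 = 40

j = 40 (mod 41)


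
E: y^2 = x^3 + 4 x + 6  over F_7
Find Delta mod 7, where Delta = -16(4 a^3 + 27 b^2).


4 a^3 + 27 b^2 = 4*4^3 + 27*6^2 = 256 + 972 = 1228
Delta = -16 * (1228) = -19648
Delta mod 7 = 1

Delta = 1 (mod 7)


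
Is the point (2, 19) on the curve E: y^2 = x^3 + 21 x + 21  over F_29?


Check whether y^2 = x^3 + 21 x + 21 (mod 29) for (x, y) = (2, 19).
LHS: y^2 = 19^2 mod 29 = 13
RHS: x^3 + 21 x + 21 = 2^3 + 21*2 + 21 mod 29 = 13
LHS = RHS

Yes, on the curve


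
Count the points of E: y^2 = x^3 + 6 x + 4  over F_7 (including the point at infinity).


For each x in F_7, count y with y^2 = x^3 + 6 x + 4 mod 7:
  x = 0: RHS = 4, y in [2, 5]  -> 2 point(s)
  x = 1: RHS = 4, y in [2, 5]  -> 2 point(s)
  x = 3: RHS = 0, y in [0]  -> 1 point(s)
  x = 4: RHS = 1, y in [1, 6]  -> 2 point(s)
  x = 6: RHS = 4, y in [2, 5]  -> 2 point(s)
Affine points: 9. Add the point at infinity: total = 10.

#E(F_7) = 10


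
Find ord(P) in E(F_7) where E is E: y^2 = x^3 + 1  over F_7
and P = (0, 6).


Compute successive multiples of P until we hit O:
  1P = (0, 6)
  2P = (0, 1)
  3P = O

ord(P) = 3


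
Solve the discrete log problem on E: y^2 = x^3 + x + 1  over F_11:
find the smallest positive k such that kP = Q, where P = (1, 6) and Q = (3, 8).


Enumerate multiples of P until we hit Q = (3, 8):
  1P = (1, 6)
  2P = (3, 8)
Match found at i = 2.

k = 2


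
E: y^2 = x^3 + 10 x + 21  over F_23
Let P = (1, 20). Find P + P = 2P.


Doubling: s = (3 x1^2 + a) / (2 y1)
s = (3*1^2 + 10) / (2*20) mod 23 = 17
x3 = s^2 - 2 x1 mod 23 = 17^2 - 2*1 = 11
y3 = s (x1 - x3) - y1 mod 23 = 17 * (1 - 11) - 20 = 17

2P = (11, 17)


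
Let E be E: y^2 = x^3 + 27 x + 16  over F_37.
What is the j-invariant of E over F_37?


Delta = -16(4 a^3 + 27 b^2) mod 37 = 28
-1728 * (4 a)^3 = -1728 * (4*27)^3 mod 37 = 36
j = 36 * 28^(-1) mod 37 = 33

j = 33 (mod 37)


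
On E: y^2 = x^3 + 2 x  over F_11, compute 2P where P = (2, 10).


Doubling: s = (3 x1^2 + a) / (2 y1)
s = (3*2^2 + 2) / (2*10) mod 11 = 4
x3 = s^2 - 2 x1 mod 11 = 4^2 - 2*2 = 1
y3 = s (x1 - x3) - y1 mod 11 = 4 * (2 - 1) - 10 = 5

2P = (1, 5)


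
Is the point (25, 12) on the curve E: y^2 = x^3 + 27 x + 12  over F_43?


Check whether y^2 = x^3 + 27 x + 12 (mod 43) for (x, y) = (25, 12).
LHS: y^2 = 12^2 mod 43 = 15
RHS: x^3 + 27 x + 12 = 25^3 + 27*25 + 12 mod 43 = 15
LHS = RHS

Yes, on the curve


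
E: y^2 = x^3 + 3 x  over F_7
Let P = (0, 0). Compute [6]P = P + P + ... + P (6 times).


k = 6 = 110_2 (binary, LSB first: 011)
Double-and-add from P = (0, 0):
  bit 0 = 0: acc unchanged = O
  bit 1 = 1: acc = O + O = O
  bit 2 = 1: acc = O + O = O

6P = O


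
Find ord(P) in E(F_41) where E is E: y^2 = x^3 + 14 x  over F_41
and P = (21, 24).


Compute successive multiples of P until we hit O:
  1P = (21, 24)
  2P = (31, 34)
  3P = (31, 7)
  4P = (21, 17)
  5P = O

ord(P) = 5


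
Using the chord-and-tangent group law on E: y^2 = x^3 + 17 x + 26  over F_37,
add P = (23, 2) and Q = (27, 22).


P != Q, so use the chord formula.
s = (y2 - y1) / (x2 - x1) = (20) / (4) mod 37 = 5
x3 = s^2 - x1 - x2 mod 37 = 5^2 - 23 - 27 = 12
y3 = s (x1 - x3) - y1 mod 37 = 5 * (23 - 12) - 2 = 16

P + Q = (12, 16)


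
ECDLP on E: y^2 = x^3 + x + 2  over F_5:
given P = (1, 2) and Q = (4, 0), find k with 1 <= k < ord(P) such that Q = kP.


Enumerate multiples of P until we hit Q = (4, 0):
  1P = (1, 2)
  2P = (4, 0)
Match found at i = 2.

k = 2


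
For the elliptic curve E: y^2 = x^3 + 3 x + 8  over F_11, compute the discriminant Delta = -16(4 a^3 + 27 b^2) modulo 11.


4 a^3 + 27 b^2 = 4*3^3 + 27*8^2 = 108 + 1728 = 1836
Delta = -16 * (1836) = -29376
Delta mod 11 = 5

Delta = 5 (mod 11)


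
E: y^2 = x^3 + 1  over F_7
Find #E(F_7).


For each x in F_7, count y with y^2 = x^3 + 0 x + 1 mod 7:
  x = 0: RHS = 1, y in [1, 6]  -> 2 point(s)
  x = 1: RHS = 2, y in [3, 4]  -> 2 point(s)
  x = 2: RHS = 2, y in [3, 4]  -> 2 point(s)
  x = 3: RHS = 0, y in [0]  -> 1 point(s)
  x = 4: RHS = 2, y in [3, 4]  -> 2 point(s)
  x = 5: RHS = 0, y in [0]  -> 1 point(s)
  x = 6: RHS = 0, y in [0]  -> 1 point(s)
Affine points: 11. Add the point at infinity: total = 12.

#E(F_7) = 12


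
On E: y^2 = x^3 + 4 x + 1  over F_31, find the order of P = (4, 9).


Compute successive multiples of P until we hit O:
  1P = (4, 9)
  2P = (8, 7)
  3P = (27, 18)
  4P = (25, 3)
  5P = (16, 21)
  6P = (12, 14)
  7P = (12, 17)
  8P = (16, 10)
  ... (continuing to 13P)
  13P = O

ord(P) = 13


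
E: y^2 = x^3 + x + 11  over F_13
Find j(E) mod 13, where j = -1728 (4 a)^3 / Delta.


Delta = -16(4 a^3 + 27 b^2) mod 13 = 2
-1728 * (4 a)^3 = -1728 * (4*1)^3 mod 13 = 12
j = 12 * 2^(-1) mod 13 = 6

j = 6 (mod 13)


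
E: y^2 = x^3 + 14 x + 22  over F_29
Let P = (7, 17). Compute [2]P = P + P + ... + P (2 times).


k = 2 = 10_2 (binary, LSB first: 01)
Double-and-add from P = (7, 17):
  bit 0 = 0: acc unchanged = O
  bit 1 = 1: acc = O + (9, 23) = (9, 23)

2P = (9, 23)


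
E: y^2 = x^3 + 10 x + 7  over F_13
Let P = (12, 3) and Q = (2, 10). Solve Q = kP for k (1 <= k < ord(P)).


Enumerate multiples of P until we hit Q = (2, 10):
  1P = (12, 3)
  2P = (2, 10)
Match found at i = 2.

k = 2


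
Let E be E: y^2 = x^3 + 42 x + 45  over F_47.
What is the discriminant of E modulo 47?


4 a^3 + 27 b^2 = 4*42^3 + 27*45^2 = 296352 + 54675 = 351027
Delta = -16 * (351027) = -5616432
Delta mod 47 = 21

Delta = 21 (mod 47)


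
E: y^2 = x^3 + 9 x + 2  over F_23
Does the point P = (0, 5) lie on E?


Check whether y^2 = x^3 + 9 x + 2 (mod 23) for (x, y) = (0, 5).
LHS: y^2 = 5^2 mod 23 = 2
RHS: x^3 + 9 x + 2 = 0^3 + 9*0 + 2 mod 23 = 2
LHS = RHS

Yes, on the curve


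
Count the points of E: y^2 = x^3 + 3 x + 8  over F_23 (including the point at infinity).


For each x in F_23, count y with y^2 = x^3 + 3 x + 8 mod 23:
  x = 0: RHS = 8, y in [10, 13]  -> 2 point(s)
  x = 1: RHS = 12, y in [9, 14]  -> 2 point(s)
  x = 6: RHS = 12, y in [9, 14]  -> 2 point(s)
  x = 7: RHS = 4, y in [2, 21]  -> 2 point(s)
  x = 10: RHS = 3, y in [7, 16]  -> 2 point(s)
  x = 12: RHS = 1, y in [1, 22]  -> 2 point(s)
  x = 13: RHS = 13, y in [6, 17]  -> 2 point(s)
  x = 15: RHS = 1, y in [1, 22]  -> 2 point(s)
  x = 16: RHS = 12, y in [9, 14]  -> 2 point(s)
  x = 17: RHS = 4, y in [2, 21]  -> 2 point(s)
  x = 18: RHS = 6, y in [11, 12]  -> 2 point(s)
  x = 19: RHS = 1, y in [1, 22]  -> 2 point(s)
  x = 20: RHS = 18, y in [8, 15]  -> 2 point(s)
  x = 22: RHS = 4, y in [2, 21]  -> 2 point(s)
Affine points: 28. Add the point at infinity: total = 29.

#E(F_23) = 29


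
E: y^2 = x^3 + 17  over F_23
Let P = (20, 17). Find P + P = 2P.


Doubling: s = (3 x1^2 + a) / (2 y1)
s = (3*20^2 + 0) / (2*17) mod 23 = 15
x3 = s^2 - 2 x1 mod 23 = 15^2 - 2*20 = 1
y3 = s (x1 - x3) - y1 mod 23 = 15 * (20 - 1) - 17 = 15

2P = (1, 15)


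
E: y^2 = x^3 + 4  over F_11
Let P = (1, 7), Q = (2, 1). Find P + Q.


P != Q, so use the chord formula.
s = (y2 - y1) / (x2 - x1) = (5) / (1) mod 11 = 5
x3 = s^2 - x1 - x2 mod 11 = 5^2 - 1 - 2 = 0
y3 = s (x1 - x3) - y1 mod 11 = 5 * (1 - 0) - 7 = 9

P + Q = (0, 9)


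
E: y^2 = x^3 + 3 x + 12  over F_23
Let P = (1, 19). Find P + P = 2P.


Doubling: s = (3 x1^2 + a) / (2 y1)
s = (3*1^2 + 3) / (2*19) mod 23 = 5
x3 = s^2 - 2 x1 mod 23 = 5^2 - 2*1 = 0
y3 = s (x1 - x3) - y1 mod 23 = 5 * (1 - 0) - 19 = 9

2P = (0, 9)


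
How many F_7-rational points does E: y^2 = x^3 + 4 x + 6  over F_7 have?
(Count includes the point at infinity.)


For each x in F_7, count y with y^2 = x^3 + 4 x + 6 mod 7:
  x = 1: RHS = 4, y in [2, 5]  -> 2 point(s)
  x = 2: RHS = 1, y in [1, 6]  -> 2 point(s)
  x = 4: RHS = 2, y in [3, 4]  -> 2 point(s)
  x = 5: RHS = 4, y in [2, 5]  -> 2 point(s)
  x = 6: RHS = 1, y in [1, 6]  -> 2 point(s)
Affine points: 10. Add the point at infinity: total = 11.

#E(F_7) = 11


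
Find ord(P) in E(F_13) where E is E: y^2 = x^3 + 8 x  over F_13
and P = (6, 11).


Compute successive multiples of P until we hit O:
  1P = (6, 11)
  2P = (10, 1)
  3P = (0, 0)
  4P = (10, 12)
  5P = (6, 2)
  6P = O

ord(P) = 6


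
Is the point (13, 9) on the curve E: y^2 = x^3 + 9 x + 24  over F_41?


Check whether y^2 = x^3 + 9 x + 24 (mod 41) for (x, y) = (13, 9).
LHS: y^2 = 9^2 mod 41 = 40
RHS: x^3 + 9 x + 24 = 13^3 + 9*13 + 24 mod 41 = 1
LHS != RHS

No, not on the curve


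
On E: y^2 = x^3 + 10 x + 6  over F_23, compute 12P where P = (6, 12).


k = 12 = 1100_2 (binary, LSB first: 0011)
Double-and-add from P = (6, 12):
  bit 0 = 0: acc unchanged = O
  bit 1 = 0: acc unchanged = O
  bit 2 = 1: acc = O + (10, 5) = (10, 5)
  bit 3 = 1: acc = (10, 5) + (21, 22) = (21, 1)

12P = (21, 1)


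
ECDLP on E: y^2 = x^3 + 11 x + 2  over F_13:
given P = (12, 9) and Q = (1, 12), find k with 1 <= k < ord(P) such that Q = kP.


Enumerate multiples of P until we hit Q = (1, 12):
  1P = (12, 9)
  2P = (1, 1)
  3P = (3, 7)
  4P = (8, 2)
  5P = (5, 0)
  6P = (8, 11)
  7P = (3, 6)
  8P = (1, 12)
Match found at i = 8.

k = 8


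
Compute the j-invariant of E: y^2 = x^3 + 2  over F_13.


Delta = -16(4 a^3 + 27 b^2) mod 13 = 1
-1728 * (4 a)^3 = -1728 * (4*0)^3 mod 13 = 0
j = 0 * 1^(-1) mod 13 = 0

j = 0 (mod 13)


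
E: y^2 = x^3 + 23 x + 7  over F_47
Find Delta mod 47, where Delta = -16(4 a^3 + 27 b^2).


4 a^3 + 27 b^2 = 4*23^3 + 27*7^2 = 48668 + 1323 = 49991
Delta = -16 * (49991) = -799856
Delta mod 47 = 37

Delta = 37 (mod 47)


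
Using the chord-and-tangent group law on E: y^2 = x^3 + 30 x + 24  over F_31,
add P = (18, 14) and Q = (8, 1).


P != Q, so use the chord formula.
s = (y2 - y1) / (x2 - x1) = (18) / (21) mod 31 = 23
x3 = s^2 - x1 - x2 mod 31 = 23^2 - 18 - 8 = 7
y3 = s (x1 - x3) - y1 mod 31 = 23 * (18 - 7) - 14 = 22

P + Q = (7, 22)


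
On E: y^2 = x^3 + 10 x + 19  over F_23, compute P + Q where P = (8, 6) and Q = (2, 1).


P != Q, so use the chord formula.
s = (y2 - y1) / (x2 - x1) = (18) / (17) mod 23 = 20
x3 = s^2 - x1 - x2 mod 23 = 20^2 - 8 - 2 = 22
y3 = s (x1 - x3) - y1 mod 23 = 20 * (8 - 22) - 6 = 13

P + Q = (22, 13)


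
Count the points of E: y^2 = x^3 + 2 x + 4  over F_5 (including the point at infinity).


For each x in F_5, count y with y^2 = x^3 + 2 x + 4 mod 5:
  x = 0: RHS = 4, y in [2, 3]  -> 2 point(s)
  x = 2: RHS = 1, y in [1, 4]  -> 2 point(s)
  x = 4: RHS = 1, y in [1, 4]  -> 2 point(s)
Affine points: 6. Add the point at infinity: total = 7.

#E(F_5) = 7


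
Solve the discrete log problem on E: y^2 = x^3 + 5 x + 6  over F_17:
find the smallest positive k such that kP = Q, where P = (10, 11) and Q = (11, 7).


Enumerate multiples of P until we hit Q = (11, 7):
  1P = (10, 11)
  2P = (12, 3)
  3P = (11, 10)
  4P = (14, 10)
  5P = (9, 10)
  6P = (16, 0)
  7P = (9, 7)
  8P = (14, 7)
  9P = (11, 7)
Match found at i = 9.

k = 9


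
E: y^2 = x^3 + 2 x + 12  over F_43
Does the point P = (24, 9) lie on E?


Check whether y^2 = x^3 + 2 x + 12 (mod 43) for (x, y) = (24, 9).
LHS: y^2 = 9^2 mod 43 = 38
RHS: x^3 + 2 x + 12 = 24^3 + 2*24 + 12 mod 43 = 38
LHS = RHS

Yes, on the curve


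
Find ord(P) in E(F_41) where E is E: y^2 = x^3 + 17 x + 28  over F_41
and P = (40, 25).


Compute successive multiples of P until we hit O:
  1P = (40, 25)
  2P = (12, 19)
  3P = (29, 33)
  4P = (22, 29)
  5P = (16, 38)
  6P = (8, 26)
  7P = (33, 35)
  8P = (1, 13)
  ... (continuing to 47P)
  47P = O

ord(P) = 47


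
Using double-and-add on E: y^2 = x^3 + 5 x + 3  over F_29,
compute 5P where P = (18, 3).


k = 5 = 101_2 (binary, LSB first: 101)
Double-and-add from P = (18, 3):
  bit 0 = 1: acc = O + (18, 3) = (18, 3)
  bit 1 = 0: acc unchanged = (18, 3)
  bit 2 = 1: acc = (18, 3) + (4, 0) = (14, 2)

5P = (14, 2)


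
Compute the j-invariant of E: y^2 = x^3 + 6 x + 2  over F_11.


Delta = -16(4 a^3 + 27 b^2) mod 11 = 2
-1728 * (4 a)^3 = -1728 * (4*6)^3 mod 11 = 3
j = 3 * 2^(-1) mod 11 = 7

j = 7 (mod 11)


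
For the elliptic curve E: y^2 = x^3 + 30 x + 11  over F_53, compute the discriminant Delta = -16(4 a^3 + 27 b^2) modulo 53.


4 a^3 + 27 b^2 = 4*30^3 + 27*11^2 = 108000 + 3267 = 111267
Delta = -16 * (111267) = -1780272
Delta mod 53 = 51

Delta = 51 (mod 53)


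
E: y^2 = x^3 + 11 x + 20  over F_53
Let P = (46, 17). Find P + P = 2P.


Doubling: s = (3 x1^2 + a) / (2 y1)
s = (3*46^2 + 11) / (2*17) mod 53 = 14
x3 = s^2 - 2 x1 mod 53 = 14^2 - 2*46 = 51
y3 = s (x1 - x3) - y1 mod 53 = 14 * (46 - 51) - 17 = 19

2P = (51, 19)


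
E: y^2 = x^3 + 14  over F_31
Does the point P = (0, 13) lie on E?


Check whether y^2 = x^3 + 0 x + 14 (mod 31) for (x, y) = (0, 13).
LHS: y^2 = 13^2 mod 31 = 14
RHS: x^3 + 0 x + 14 = 0^3 + 0*0 + 14 mod 31 = 14
LHS = RHS

Yes, on the curve


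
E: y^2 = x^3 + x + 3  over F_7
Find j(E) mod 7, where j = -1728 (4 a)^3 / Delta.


Delta = -16(4 a^3 + 27 b^2) mod 7 = 3
-1728 * (4 a)^3 = -1728 * (4*1)^3 mod 7 = 1
j = 1 * 3^(-1) mod 7 = 5

j = 5 (mod 7)


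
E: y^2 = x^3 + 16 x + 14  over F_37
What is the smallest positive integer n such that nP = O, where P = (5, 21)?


Compute successive multiples of P until we hit O:
  1P = (5, 21)
  2P = (6, 20)
  3P = (27, 1)
  4P = (15, 15)
  5P = (7, 32)
  6P = (9, 31)
  7P = (20, 34)
  8P = (19, 31)
  ... (continuing to 20P)
  20P = O

ord(P) = 20


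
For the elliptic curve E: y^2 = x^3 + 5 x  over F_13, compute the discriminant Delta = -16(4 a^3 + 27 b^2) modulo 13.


4 a^3 + 27 b^2 = 4*5^3 + 27*0^2 = 500 + 0 = 500
Delta = -16 * (500) = -8000
Delta mod 13 = 8

Delta = 8 (mod 13)


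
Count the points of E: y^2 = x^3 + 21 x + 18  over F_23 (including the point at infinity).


For each x in F_23, count y with y^2 = x^3 + 21 x + 18 mod 23:
  x = 0: RHS = 18, y in [8, 15]  -> 2 point(s)
  x = 3: RHS = 16, y in [4, 19]  -> 2 point(s)
  x = 5: RHS = 18, y in [8, 15]  -> 2 point(s)
  x = 7: RHS = 2, y in [5, 18]  -> 2 point(s)
  x = 8: RHS = 8, y in [10, 13]  -> 2 point(s)
  x = 9: RHS = 16, y in [4, 19]  -> 2 point(s)
  x = 10: RHS = 9, y in [3, 20]  -> 2 point(s)
  x = 11: RHS = 16, y in [4, 19]  -> 2 point(s)
  x = 13: RHS = 4, y in [2, 21]  -> 2 point(s)
  x = 18: RHS = 18, y in [8, 15]  -> 2 point(s)
  x = 19: RHS = 8, y in [10, 13]  -> 2 point(s)
Affine points: 22. Add the point at infinity: total = 23.

#E(F_23) = 23


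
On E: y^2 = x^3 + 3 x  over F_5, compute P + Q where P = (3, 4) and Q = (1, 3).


P != Q, so use the chord formula.
s = (y2 - y1) / (x2 - x1) = (4) / (3) mod 5 = 3
x3 = s^2 - x1 - x2 mod 5 = 3^2 - 3 - 1 = 0
y3 = s (x1 - x3) - y1 mod 5 = 3 * (3 - 0) - 4 = 0

P + Q = (0, 0)


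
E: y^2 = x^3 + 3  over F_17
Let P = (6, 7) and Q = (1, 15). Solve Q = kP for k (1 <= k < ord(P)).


Enumerate multiples of P until we hit Q = (1, 15):
  1P = (6, 7)
  2P = (9, 16)
  3P = (11, 12)
  4P = (1, 15)
Match found at i = 4.

k = 4


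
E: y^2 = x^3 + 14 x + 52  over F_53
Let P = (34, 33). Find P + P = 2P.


Doubling: s = (3 x1^2 + a) / (2 y1)
s = (3*34^2 + 14) / (2*33) mod 53 = 11
x3 = s^2 - 2 x1 mod 53 = 11^2 - 2*34 = 0
y3 = s (x1 - x3) - y1 mod 53 = 11 * (34 - 0) - 33 = 23

2P = (0, 23)


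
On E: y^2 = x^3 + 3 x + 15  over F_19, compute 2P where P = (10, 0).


k = 2 = 10_2 (binary, LSB first: 01)
Double-and-add from P = (10, 0):
  bit 0 = 0: acc unchanged = O
  bit 1 = 1: acc = O + O = O

2P = O


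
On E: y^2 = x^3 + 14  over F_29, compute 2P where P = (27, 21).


Doubling: s = (3 x1^2 + a) / (2 y1)
s = (3*27^2 + 0) / (2*21) mod 29 = 21
x3 = s^2 - 2 x1 mod 29 = 21^2 - 2*27 = 10
y3 = s (x1 - x3) - y1 mod 29 = 21 * (27 - 10) - 21 = 17

2P = (10, 17)


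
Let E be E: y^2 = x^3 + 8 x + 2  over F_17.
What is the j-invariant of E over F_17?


Delta = -16(4 a^3 + 27 b^2) mod 17 = 14
-1728 * (4 a)^3 = -1728 * (4*8)^3 mod 17 = 3
j = 3 * 14^(-1) mod 17 = 16

j = 16 (mod 17)


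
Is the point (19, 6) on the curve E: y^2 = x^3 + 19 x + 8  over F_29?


Check whether y^2 = x^3 + 19 x + 8 (mod 29) for (x, y) = (19, 6).
LHS: y^2 = 6^2 mod 29 = 7
RHS: x^3 + 19 x + 8 = 19^3 + 19*19 + 8 mod 29 = 7
LHS = RHS

Yes, on the curve


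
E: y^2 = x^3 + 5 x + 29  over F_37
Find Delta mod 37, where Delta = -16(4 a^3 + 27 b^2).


4 a^3 + 27 b^2 = 4*5^3 + 27*29^2 = 500 + 22707 = 23207
Delta = -16 * (23207) = -371312
Delta mod 37 = 20

Delta = 20 (mod 37)


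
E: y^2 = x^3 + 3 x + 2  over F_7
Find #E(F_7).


For each x in F_7, count y with y^2 = x^3 + 3 x + 2 mod 7:
  x = 0: RHS = 2, y in [3, 4]  -> 2 point(s)
  x = 2: RHS = 2, y in [3, 4]  -> 2 point(s)
  x = 4: RHS = 1, y in [1, 6]  -> 2 point(s)
  x = 5: RHS = 2, y in [3, 4]  -> 2 point(s)
Affine points: 8. Add the point at infinity: total = 9.

#E(F_7) = 9


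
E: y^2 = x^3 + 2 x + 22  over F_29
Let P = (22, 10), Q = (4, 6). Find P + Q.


P != Q, so use the chord formula.
s = (y2 - y1) / (x2 - x1) = (25) / (11) mod 29 = 26
x3 = s^2 - x1 - x2 mod 29 = 26^2 - 22 - 4 = 12
y3 = s (x1 - x3) - y1 mod 29 = 26 * (22 - 12) - 10 = 18

P + Q = (12, 18)


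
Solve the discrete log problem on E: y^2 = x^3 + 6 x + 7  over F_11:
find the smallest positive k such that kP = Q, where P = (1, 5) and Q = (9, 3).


Enumerate multiples of P until we hit Q = (9, 3):
  1P = (1, 5)
  2P = (2, 4)
  3P = (9, 3)
Match found at i = 3.

k = 3


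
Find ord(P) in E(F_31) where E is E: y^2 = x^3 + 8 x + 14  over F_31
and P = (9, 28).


Compute successive multiples of P until we hit O:
  1P = (9, 28)
  2P = (21, 9)
  3P = (2, 10)
  4P = (7, 17)
  5P = (22, 9)
  6P = (28, 26)
  7P = (19, 22)
  8P = (17, 14)
  ... (continuing to 37P)
  37P = O

ord(P) = 37


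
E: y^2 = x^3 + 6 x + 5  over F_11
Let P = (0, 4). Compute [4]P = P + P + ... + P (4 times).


k = 4 = 100_2 (binary, LSB first: 001)
Double-and-add from P = (0, 4):
  bit 0 = 0: acc unchanged = O
  bit 1 = 0: acc unchanged = O
  bit 2 = 1: acc = O + (8, 2) = (8, 2)

4P = (8, 2)


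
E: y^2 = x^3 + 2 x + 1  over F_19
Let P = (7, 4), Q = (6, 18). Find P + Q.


P != Q, so use the chord formula.
s = (y2 - y1) / (x2 - x1) = (14) / (18) mod 19 = 5
x3 = s^2 - x1 - x2 mod 19 = 5^2 - 7 - 6 = 12
y3 = s (x1 - x3) - y1 mod 19 = 5 * (7 - 12) - 4 = 9

P + Q = (12, 9)


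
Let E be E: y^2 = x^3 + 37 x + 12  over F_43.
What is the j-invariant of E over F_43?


Delta = -16(4 a^3 + 27 b^2) mod 43 = 34
-1728 * (4 a)^3 = -1728 * (4*37)^3 mod 43 = 39
j = 39 * 34^(-1) mod 43 = 10

j = 10 (mod 43)


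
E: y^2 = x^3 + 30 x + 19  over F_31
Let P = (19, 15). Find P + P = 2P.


Doubling: s = (3 x1^2 + a) / (2 y1)
s = (3*19^2 + 30) / (2*15) mod 31 = 3
x3 = s^2 - 2 x1 mod 31 = 3^2 - 2*19 = 2
y3 = s (x1 - x3) - y1 mod 31 = 3 * (19 - 2) - 15 = 5

2P = (2, 5)


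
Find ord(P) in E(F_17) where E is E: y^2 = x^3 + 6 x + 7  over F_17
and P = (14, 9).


Compute successive multiples of P until we hit O:
  1P = (14, 9)
  2P = (7, 1)
  3P = (15, 2)
  4P = (3, 16)
  5P = (16, 0)
  6P = (3, 1)
  7P = (15, 15)
  8P = (7, 16)
  ... (continuing to 10P)
  10P = O

ord(P) = 10


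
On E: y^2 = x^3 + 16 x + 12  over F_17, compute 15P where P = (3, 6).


k = 15 = 1111_2 (binary, LSB first: 1111)
Double-and-add from P = (3, 6):
  bit 0 = 1: acc = O + (3, 6) = (3, 6)
  bit 1 = 1: acc = (3, 6) + (2, 16) = (10, 13)
  bit 2 = 1: acc = (10, 13) + (5, 9) = (4, 2)
  bit 3 = 1: acc = (4, 2) + (9, 1) = (2, 1)

15P = (2, 1)


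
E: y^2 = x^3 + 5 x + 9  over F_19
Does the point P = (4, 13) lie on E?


Check whether y^2 = x^3 + 5 x + 9 (mod 19) for (x, y) = (4, 13).
LHS: y^2 = 13^2 mod 19 = 17
RHS: x^3 + 5 x + 9 = 4^3 + 5*4 + 9 mod 19 = 17
LHS = RHS

Yes, on the curve


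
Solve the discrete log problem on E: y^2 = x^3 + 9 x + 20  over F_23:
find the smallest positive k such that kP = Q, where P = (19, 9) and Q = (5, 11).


Enumerate multiples of P until we hit Q = (5, 11):
  1P = (19, 9)
  2P = (11, 1)
  3P = (17, 16)
  4P = (5, 11)
Match found at i = 4.

k = 4


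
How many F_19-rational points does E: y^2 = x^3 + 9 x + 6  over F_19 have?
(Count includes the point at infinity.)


For each x in F_19, count y with y^2 = x^3 + 9 x + 6 mod 19:
  x = 0: RHS = 6, y in [5, 14]  -> 2 point(s)
  x = 1: RHS = 16, y in [4, 15]  -> 2 point(s)
  x = 4: RHS = 11, y in [7, 12]  -> 2 point(s)
  x = 5: RHS = 5, y in [9, 10]  -> 2 point(s)
  x = 8: RHS = 1, y in [1, 18]  -> 2 point(s)
  x = 11: RHS = 11, y in [7, 12]  -> 2 point(s)
  x = 14: RHS = 7, y in [8, 11]  -> 2 point(s)
  x = 15: RHS = 1, y in [1, 18]  -> 2 point(s)
  x = 16: RHS = 9, y in [3, 16]  -> 2 point(s)
Affine points: 18. Add the point at infinity: total = 19.

#E(F_19) = 19


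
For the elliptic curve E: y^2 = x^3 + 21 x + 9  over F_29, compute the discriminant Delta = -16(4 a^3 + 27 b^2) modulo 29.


4 a^3 + 27 b^2 = 4*21^3 + 27*9^2 = 37044 + 2187 = 39231
Delta = -16 * (39231) = -627696
Delta mod 29 = 9

Delta = 9 (mod 29)


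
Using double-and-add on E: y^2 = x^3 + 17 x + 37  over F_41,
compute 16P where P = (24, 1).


k = 16 = 10000_2 (binary, LSB first: 00001)
Double-and-add from P = (24, 1):
  bit 0 = 0: acc unchanged = O
  bit 1 = 0: acc unchanged = O
  bit 2 = 0: acc unchanged = O
  bit 3 = 0: acc unchanged = O
  bit 4 = 1: acc = O + (5, 40) = (5, 40)

16P = (5, 40)


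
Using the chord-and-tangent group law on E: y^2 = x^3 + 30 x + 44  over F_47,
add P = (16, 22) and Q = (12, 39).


P != Q, so use the chord formula.
s = (y2 - y1) / (x2 - x1) = (17) / (43) mod 47 = 31
x3 = s^2 - x1 - x2 mod 47 = 31^2 - 16 - 12 = 40
y3 = s (x1 - x3) - y1 mod 47 = 31 * (16 - 40) - 22 = 33

P + Q = (40, 33)


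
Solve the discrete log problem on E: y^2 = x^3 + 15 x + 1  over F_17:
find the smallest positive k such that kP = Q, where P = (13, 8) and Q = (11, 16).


Enumerate multiples of P until we hit Q = (11, 16):
  1P = (13, 8)
  2P = (16, 11)
  3P = (6, 16)
  4P = (0, 16)
  5P = (8, 2)
  6P = (9, 7)
  7P = (11, 1)
  8P = (1, 0)
  9P = (11, 16)
Match found at i = 9.

k = 9


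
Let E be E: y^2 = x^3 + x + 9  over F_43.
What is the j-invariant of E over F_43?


Delta = -16(4 a^3 + 27 b^2) mod 43 = 32
-1728 * (4 a)^3 = -1728 * (4*1)^3 mod 43 = 4
j = 4 * 32^(-1) mod 43 = 27

j = 27 (mod 43)


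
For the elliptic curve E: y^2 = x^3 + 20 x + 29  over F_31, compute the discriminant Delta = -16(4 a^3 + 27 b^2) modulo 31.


4 a^3 + 27 b^2 = 4*20^3 + 27*29^2 = 32000 + 22707 = 54707
Delta = -16 * (54707) = -875312
Delta mod 31 = 4

Delta = 4 (mod 31)


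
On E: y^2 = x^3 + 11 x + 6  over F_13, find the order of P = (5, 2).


Compute successive multiples of P until we hit O:
  1P = (5, 2)
  2P = (7, 7)
  3P = (4, 7)
  4P = (3, 1)
  5P = (2, 6)
  6P = (2, 7)
  7P = (3, 12)
  8P = (4, 6)
  ... (continuing to 11P)
  11P = O

ord(P) = 11


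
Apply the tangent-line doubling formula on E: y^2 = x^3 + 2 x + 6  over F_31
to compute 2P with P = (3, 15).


Doubling: s = (3 x1^2 + a) / (2 y1)
s = (3*3^2 + 2) / (2*15) mod 31 = 2
x3 = s^2 - 2 x1 mod 31 = 2^2 - 2*3 = 29
y3 = s (x1 - x3) - y1 mod 31 = 2 * (3 - 29) - 15 = 26

2P = (29, 26)


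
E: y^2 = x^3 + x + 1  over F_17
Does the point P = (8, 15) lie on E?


Check whether y^2 = x^3 + 1 x + 1 (mod 17) for (x, y) = (8, 15).
LHS: y^2 = 15^2 mod 17 = 4
RHS: x^3 + 1 x + 1 = 8^3 + 1*8 + 1 mod 17 = 11
LHS != RHS

No, not on the curve


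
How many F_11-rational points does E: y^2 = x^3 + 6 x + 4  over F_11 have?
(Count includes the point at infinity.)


For each x in F_11, count y with y^2 = x^3 + 6 x + 4 mod 11:
  x = 0: RHS = 4, y in [2, 9]  -> 2 point(s)
  x = 1: RHS = 0, y in [0]  -> 1 point(s)
  x = 3: RHS = 5, y in [4, 7]  -> 2 point(s)
  x = 4: RHS = 4, y in [2, 9]  -> 2 point(s)
  x = 5: RHS = 5, y in [4, 7]  -> 2 point(s)
  x = 6: RHS = 3, y in [5, 6]  -> 2 point(s)
  x = 7: RHS = 4, y in [2, 9]  -> 2 point(s)
  x = 8: RHS = 3, y in [5, 6]  -> 2 point(s)
Affine points: 15. Add the point at infinity: total = 16.

#E(F_11) = 16


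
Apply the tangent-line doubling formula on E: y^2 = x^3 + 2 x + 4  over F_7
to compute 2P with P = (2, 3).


Doubling: s = (3 x1^2 + a) / (2 y1)
s = (3*2^2 + 2) / (2*3) mod 7 = 0
x3 = s^2 - 2 x1 mod 7 = 0^2 - 2*2 = 3
y3 = s (x1 - x3) - y1 mod 7 = 0 * (2 - 3) - 3 = 4

2P = (3, 4)


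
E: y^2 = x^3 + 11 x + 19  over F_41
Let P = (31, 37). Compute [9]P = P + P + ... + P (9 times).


k = 9 = 1001_2 (binary, LSB first: 1001)
Double-and-add from P = (31, 37):
  bit 0 = 1: acc = O + (31, 37) = (31, 37)
  bit 1 = 0: acc unchanged = (31, 37)
  bit 2 = 0: acc unchanged = (31, 37)
  bit 3 = 1: acc = (31, 37) + (34, 38) = (8, 39)

9P = (8, 39)


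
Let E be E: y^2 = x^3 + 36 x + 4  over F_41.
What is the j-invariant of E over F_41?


Delta = -16(4 a^3 + 27 b^2) mod 41 = 22
-1728 * (4 a)^3 = -1728 * (4*36)^3 mod 41 = 30
j = 30 * 22^(-1) mod 41 = 20

j = 20 (mod 41)


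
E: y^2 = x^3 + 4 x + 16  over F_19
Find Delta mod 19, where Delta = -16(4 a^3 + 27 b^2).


4 a^3 + 27 b^2 = 4*4^3 + 27*16^2 = 256 + 6912 = 7168
Delta = -16 * (7168) = -114688
Delta mod 19 = 15

Delta = 15 (mod 19)


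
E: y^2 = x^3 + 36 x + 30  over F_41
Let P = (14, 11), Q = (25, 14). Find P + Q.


P != Q, so use the chord formula.
s = (y2 - y1) / (x2 - x1) = (3) / (11) mod 41 = 4
x3 = s^2 - x1 - x2 mod 41 = 4^2 - 14 - 25 = 18
y3 = s (x1 - x3) - y1 mod 41 = 4 * (14 - 18) - 11 = 14

P + Q = (18, 14)


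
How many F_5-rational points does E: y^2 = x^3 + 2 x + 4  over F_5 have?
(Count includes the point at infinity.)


For each x in F_5, count y with y^2 = x^3 + 2 x + 4 mod 5:
  x = 0: RHS = 4, y in [2, 3]  -> 2 point(s)
  x = 2: RHS = 1, y in [1, 4]  -> 2 point(s)
  x = 4: RHS = 1, y in [1, 4]  -> 2 point(s)
Affine points: 6. Add the point at infinity: total = 7.

#E(F_5) = 7


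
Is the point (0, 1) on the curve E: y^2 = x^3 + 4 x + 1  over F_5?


Check whether y^2 = x^3 + 4 x + 1 (mod 5) for (x, y) = (0, 1).
LHS: y^2 = 1^2 mod 5 = 1
RHS: x^3 + 4 x + 1 = 0^3 + 4*0 + 1 mod 5 = 1
LHS = RHS

Yes, on the curve


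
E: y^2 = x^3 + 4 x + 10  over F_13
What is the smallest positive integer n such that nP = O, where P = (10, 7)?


Compute successive multiples of P until we hit O:
  1P = (10, 7)
  2P = (5, 5)
  3P = (7, 2)
  4P = (6, 4)
  5P = (0, 7)
  6P = (3, 6)
  7P = (4, 5)
  8P = (2, 0)
  ... (continuing to 16P)
  16P = O

ord(P) = 16


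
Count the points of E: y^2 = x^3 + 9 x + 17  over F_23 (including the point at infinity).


For each x in F_23, count y with y^2 = x^3 + 9 x + 17 mod 23:
  x = 1: RHS = 4, y in [2, 21]  -> 2 point(s)
  x = 3: RHS = 2, y in [5, 18]  -> 2 point(s)
  x = 4: RHS = 2, y in [5, 18]  -> 2 point(s)
  x = 5: RHS = 3, y in [7, 16]  -> 2 point(s)
  x = 7: RHS = 9, y in [3, 20]  -> 2 point(s)
  x = 8: RHS = 3, y in [7, 16]  -> 2 point(s)
  x = 10: RHS = 3, y in [7, 16]  -> 2 point(s)
  x = 12: RHS = 13, y in [6, 17]  -> 2 point(s)
  x = 13: RHS = 8, y in [10, 13]  -> 2 point(s)
  x = 14: RHS = 12, y in [9, 14]  -> 2 point(s)
  x = 15: RHS = 8, y in [10, 13]  -> 2 point(s)
  x = 16: RHS = 2, y in [5, 18]  -> 2 point(s)
  x = 17: RHS = 0, y in [0]  -> 1 point(s)
  x = 18: RHS = 8, y in [10, 13]  -> 2 point(s)
  x = 19: RHS = 9, y in [3, 20]  -> 2 point(s)
  x = 20: RHS = 9, y in [3, 20]  -> 2 point(s)
Affine points: 31. Add the point at infinity: total = 32.

#E(F_23) = 32


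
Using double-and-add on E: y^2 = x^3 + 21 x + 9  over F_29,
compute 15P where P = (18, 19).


k = 15 = 1111_2 (binary, LSB first: 1111)
Double-and-add from P = (18, 19):
  bit 0 = 1: acc = O + (18, 19) = (18, 19)
  bit 1 = 1: acc = (18, 19) + (9, 17) = (11, 18)
  bit 2 = 1: acc = (11, 18) + (16, 2) = (25, 21)
  bit 3 = 1: acc = (25, 21) + (21, 5) = (28, 25)

15P = (28, 25)


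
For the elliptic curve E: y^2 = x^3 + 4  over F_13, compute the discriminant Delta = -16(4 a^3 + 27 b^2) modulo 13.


4 a^3 + 27 b^2 = 4*0^3 + 27*4^2 = 0 + 432 = 432
Delta = -16 * (432) = -6912
Delta mod 13 = 4

Delta = 4 (mod 13)


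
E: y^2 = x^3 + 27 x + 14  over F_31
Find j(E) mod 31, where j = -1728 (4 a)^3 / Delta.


Delta = -16(4 a^3 + 27 b^2) mod 31 = 24
-1728 * (4 a)^3 = -1728 * (4*27)^3 mod 31 = 30
j = 30 * 24^(-1) mod 31 = 9

j = 9 (mod 31)


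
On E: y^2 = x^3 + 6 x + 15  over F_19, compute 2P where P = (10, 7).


Doubling: s = (3 x1^2 + a) / (2 y1)
s = (3*10^2 + 6) / (2*7) mod 19 = 11
x3 = s^2 - 2 x1 mod 19 = 11^2 - 2*10 = 6
y3 = s (x1 - x3) - y1 mod 19 = 11 * (10 - 6) - 7 = 18

2P = (6, 18)


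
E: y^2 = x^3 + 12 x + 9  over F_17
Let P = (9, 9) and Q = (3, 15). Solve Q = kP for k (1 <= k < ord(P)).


Enumerate multiples of P until we hit Q = (3, 15):
  1P = (9, 9)
  2P = (16, 8)
  3P = (0, 14)
  4P = (6, 12)
  5P = (3, 2)
  6P = (4, 11)
  7P = (13, 13)
  8P = (13, 4)
  9P = (4, 6)
  10P = (3, 15)
Match found at i = 10.

k = 10


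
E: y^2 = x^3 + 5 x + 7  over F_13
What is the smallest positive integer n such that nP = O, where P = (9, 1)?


Compute successive multiples of P until we hit O:
  1P = (9, 1)
  2P = (5, 1)
  3P = (12, 12)
  4P = (4, 0)
  5P = (12, 1)
  6P = (5, 12)
  7P = (9, 12)
  8P = O

ord(P) = 8


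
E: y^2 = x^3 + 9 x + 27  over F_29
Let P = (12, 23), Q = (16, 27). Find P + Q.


P != Q, so use the chord formula.
s = (y2 - y1) / (x2 - x1) = (4) / (4) mod 29 = 1
x3 = s^2 - x1 - x2 mod 29 = 1^2 - 12 - 16 = 2
y3 = s (x1 - x3) - y1 mod 29 = 1 * (12 - 2) - 23 = 16

P + Q = (2, 16)


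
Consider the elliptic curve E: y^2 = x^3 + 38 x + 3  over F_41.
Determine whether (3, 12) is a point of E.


Check whether y^2 = x^3 + 38 x + 3 (mod 41) for (x, y) = (3, 12).
LHS: y^2 = 12^2 mod 41 = 21
RHS: x^3 + 38 x + 3 = 3^3 + 38*3 + 3 mod 41 = 21
LHS = RHS

Yes, on the curve


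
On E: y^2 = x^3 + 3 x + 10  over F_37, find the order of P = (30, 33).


Compute successive multiples of P until we hit O:
  1P = (30, 33)
  2P = (21, 11)
  3P = (34, 23)
  4P = (7, 2)
  5P = (10, 2)
  6P = (13, 10)
  7P = (3, 34)
  8P = (14, 13)
  ... (continuing to 41P)
  41P = O

ord(P) = 41


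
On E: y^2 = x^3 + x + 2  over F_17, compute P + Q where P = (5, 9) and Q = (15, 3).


P != Q, so use the chord formula.
s = (y2 - y1) / (x2 - x1) = (11) / (10) mod 17 = 13
x3 = s^2 - x1 - x2 mod 17 = 13^2 - 5 - 15 = 13
y3 = s (x1 - x3) - y1 mod 17 = 13 * (5 - 13) - 9 = 6

P + Q = (13, 6)


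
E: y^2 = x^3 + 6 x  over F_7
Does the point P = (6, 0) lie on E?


Check whether y^2 = x^3 + 6 x + 0 (mod 7) for (x, y) = (6, 0).
LHS: y^2 = 0^2 mod 7 = 0
RHS: x^3 + 6 x + 0 = 6^3 + 6*6 + 0 mod 7 = 0
LHS = RHS

Yes, on the curve


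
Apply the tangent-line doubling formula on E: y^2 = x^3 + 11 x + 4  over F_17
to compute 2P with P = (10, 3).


Doubling: s = (3 x1^2 + a) / (2 y1)
s = (3*10^2 + 11) / (2*3) mod 17 = 15
x3 = s^2 - 2 x1 mod 17 = 15^2 - 2*10 = 1
y3 = s (x1 - x3) - y1 mod 17 = 15 * (10 - 1) - 3 = 13

2P = (1, 13)


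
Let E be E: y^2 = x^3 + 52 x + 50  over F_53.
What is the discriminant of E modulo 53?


4 a^3 + 27 b^2 = 4*52^3 + 27*50^2 = 562432 + 67500 = 629932
Delta = -16 * (629932) = -10078912
Delta mod 53 = 45

Delta = 45 (mod 53)


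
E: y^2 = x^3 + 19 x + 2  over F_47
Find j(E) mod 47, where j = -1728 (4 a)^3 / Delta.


Delta = -16(4 a^3 + 27 b^2) mod 47 = 15
-1728 * (4 a)^3 = -1728 * (4*19)^3 mod 47 = 3
j = 3 * 15^(-1) mod 47 = 19

j = 19 (mod 47)


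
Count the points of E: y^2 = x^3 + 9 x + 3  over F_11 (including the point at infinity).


For each x in F_11, count y with y^2 = x^3 + 9 x + 3 mod 11:
  x = 0: RHS = 3, y in [5, 6]  -> 2 point(s)
  x = 4: RHS = 4, y in [2, 9]  -> 2 point(s)
  x = 6: RHS = 9, y in [3, 8]  -> 2 point(s)
  x = 8: RHS = 4, y in [2, 9]  -> 2 point(s)
  x = 10: RHS = 4, y in [2, 9]  -> 2 point(s)
Affine points: 10. Add the point at infinity: total = 11.

#E(F_11) = 11


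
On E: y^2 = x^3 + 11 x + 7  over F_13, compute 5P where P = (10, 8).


k = 5 = 101_2 (binary, LSB first: 101)
Double-and-add from P = (10, 8):
  bit 0 = 1: acc = O + (10, 8) = (10, 8)
  bit 1 = 0: acc unchanged = (10, 8)
  bit 2 = 1: acc = (10, 8) + (11, 9) = (6, 9)

5P = (6, 9)


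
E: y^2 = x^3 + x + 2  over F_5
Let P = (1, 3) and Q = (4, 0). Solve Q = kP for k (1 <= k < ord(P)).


Enumerate multiples of P until we hit Q = (4, 0):
  1P = (1, 3)
  2P = (4, 0)
Match found at i = 2.

k = 2
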